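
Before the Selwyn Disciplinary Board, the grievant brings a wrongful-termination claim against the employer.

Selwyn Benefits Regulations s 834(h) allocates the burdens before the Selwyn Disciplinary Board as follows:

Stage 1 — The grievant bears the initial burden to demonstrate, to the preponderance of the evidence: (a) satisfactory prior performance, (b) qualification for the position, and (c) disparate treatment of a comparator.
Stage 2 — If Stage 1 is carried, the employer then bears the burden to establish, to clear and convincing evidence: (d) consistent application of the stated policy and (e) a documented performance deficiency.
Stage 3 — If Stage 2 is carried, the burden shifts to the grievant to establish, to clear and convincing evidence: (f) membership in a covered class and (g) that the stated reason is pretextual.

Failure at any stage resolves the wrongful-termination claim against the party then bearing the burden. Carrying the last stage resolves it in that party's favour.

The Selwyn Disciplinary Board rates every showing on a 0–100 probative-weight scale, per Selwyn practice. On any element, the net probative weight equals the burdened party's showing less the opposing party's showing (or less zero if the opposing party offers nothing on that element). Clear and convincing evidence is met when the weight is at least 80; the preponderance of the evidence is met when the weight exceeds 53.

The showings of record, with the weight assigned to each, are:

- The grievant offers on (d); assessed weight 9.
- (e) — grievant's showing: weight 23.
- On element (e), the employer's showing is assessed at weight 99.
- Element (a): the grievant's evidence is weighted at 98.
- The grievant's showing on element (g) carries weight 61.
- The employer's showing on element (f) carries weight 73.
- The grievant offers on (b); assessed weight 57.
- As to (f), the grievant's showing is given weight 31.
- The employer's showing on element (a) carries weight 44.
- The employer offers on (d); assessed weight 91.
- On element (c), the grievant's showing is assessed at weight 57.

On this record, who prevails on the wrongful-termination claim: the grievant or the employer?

grievant

Stage 1 (grievant, the preponderance of the evidence, weight exceeds 53): (a) net 98−44=54 > 53 — meets; (b) 57 > 53 — meets; (c) 57 > 53 — meets.
  The grievant carries Stage 1; the employer now bears the burden.
Stage 2 (employer, clear and convincing evidence, weight is at least 80): (d) net 91−9=82 ≥ 80 — meets; (e) net 99−23=76 < 80 — fails.
  Stage 2 not carried; the employer fails its burden.
So the grievant prevails.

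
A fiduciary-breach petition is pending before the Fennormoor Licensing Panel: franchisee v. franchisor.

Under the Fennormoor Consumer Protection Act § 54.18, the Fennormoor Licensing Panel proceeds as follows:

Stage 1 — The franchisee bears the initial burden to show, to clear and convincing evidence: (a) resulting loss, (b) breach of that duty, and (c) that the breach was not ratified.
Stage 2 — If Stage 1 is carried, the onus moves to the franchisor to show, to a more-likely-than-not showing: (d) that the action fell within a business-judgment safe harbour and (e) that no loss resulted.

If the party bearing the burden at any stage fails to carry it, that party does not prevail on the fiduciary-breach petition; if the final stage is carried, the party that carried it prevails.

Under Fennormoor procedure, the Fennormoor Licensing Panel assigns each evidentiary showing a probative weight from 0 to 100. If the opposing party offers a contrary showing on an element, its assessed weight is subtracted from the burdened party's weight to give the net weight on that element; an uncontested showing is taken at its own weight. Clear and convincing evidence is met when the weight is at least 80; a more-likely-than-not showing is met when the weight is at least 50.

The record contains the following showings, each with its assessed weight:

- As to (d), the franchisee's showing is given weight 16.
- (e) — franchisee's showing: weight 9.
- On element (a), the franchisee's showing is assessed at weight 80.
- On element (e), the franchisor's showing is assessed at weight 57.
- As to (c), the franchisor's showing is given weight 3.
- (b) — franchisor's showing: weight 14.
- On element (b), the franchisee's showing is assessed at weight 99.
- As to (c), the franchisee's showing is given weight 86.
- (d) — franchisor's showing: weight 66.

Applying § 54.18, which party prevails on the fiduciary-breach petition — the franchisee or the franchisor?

At Stage 1 the franchisee must meet clear and convincing evidence (weight is at least 80): on (a) the weight is 80, which does reach 80, so (a) meets the standard; on (b) the weight is 99 less the opposing 14 gives net 85, ≥ 80, so (b) meets the standard; on (c) the weight is 86 less the opposing 3 gives net 83, which does reach 80, so (c) meets the standard.
  The franchisee carries Stage 1; the franchisor now bears the burden.
At Stage 2 the franchisor must meet a more-likely-than-not showing (weight is at least 50): on (d) the weight is 66 less the opposing 16 gives net 50, which does reach 50, so (d) meets the standard; on (e) the weight is 57 less the opposing 9 gives net 48, < 50, so (e) does not meet the standard.
  The franchisor does not carry Stage 2.
So the franchisee prevails.

franchisee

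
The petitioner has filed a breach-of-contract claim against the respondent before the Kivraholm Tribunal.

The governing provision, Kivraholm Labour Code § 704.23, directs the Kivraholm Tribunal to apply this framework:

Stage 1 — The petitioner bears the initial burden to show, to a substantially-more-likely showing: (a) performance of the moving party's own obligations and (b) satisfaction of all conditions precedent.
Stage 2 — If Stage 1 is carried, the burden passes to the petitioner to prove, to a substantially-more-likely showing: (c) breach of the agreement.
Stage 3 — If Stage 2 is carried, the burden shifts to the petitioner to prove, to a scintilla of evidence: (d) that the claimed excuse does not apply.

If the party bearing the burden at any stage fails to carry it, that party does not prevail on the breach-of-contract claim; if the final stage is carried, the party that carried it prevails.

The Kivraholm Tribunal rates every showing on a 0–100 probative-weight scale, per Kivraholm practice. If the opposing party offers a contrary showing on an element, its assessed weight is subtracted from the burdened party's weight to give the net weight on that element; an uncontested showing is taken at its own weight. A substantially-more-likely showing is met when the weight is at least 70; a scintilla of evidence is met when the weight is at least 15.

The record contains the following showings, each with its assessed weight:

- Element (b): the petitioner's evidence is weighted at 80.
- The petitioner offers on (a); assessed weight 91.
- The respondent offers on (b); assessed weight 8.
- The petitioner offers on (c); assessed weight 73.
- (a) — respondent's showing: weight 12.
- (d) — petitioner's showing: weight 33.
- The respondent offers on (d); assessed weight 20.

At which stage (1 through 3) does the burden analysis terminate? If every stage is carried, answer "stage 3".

stage 3

Stage 1 (petitioner, a substantially-more-likely showing, weight is at least 70): (a) net 91−12=79 ≥ 70 — meets; (b) net 80−8=72 ≥ 70 — meets.
  Stage 1 is satisfied; the petitioner continues to bear the burden.
Stage 2 (petitioner, a substantially-more-likely showing, weight is at least 70): (c) 73 ≥ 70 — meets.
  Stage 2 carried; the burden remains with the petitioner.
Stage 3 (petitioner, a scintilla of evidence, weight is at least 15): (d) net 33−20=13 < 15 — fails.
  Not every element is met, so the petitioner fails to carry Stage 3.
So the respondent prevails.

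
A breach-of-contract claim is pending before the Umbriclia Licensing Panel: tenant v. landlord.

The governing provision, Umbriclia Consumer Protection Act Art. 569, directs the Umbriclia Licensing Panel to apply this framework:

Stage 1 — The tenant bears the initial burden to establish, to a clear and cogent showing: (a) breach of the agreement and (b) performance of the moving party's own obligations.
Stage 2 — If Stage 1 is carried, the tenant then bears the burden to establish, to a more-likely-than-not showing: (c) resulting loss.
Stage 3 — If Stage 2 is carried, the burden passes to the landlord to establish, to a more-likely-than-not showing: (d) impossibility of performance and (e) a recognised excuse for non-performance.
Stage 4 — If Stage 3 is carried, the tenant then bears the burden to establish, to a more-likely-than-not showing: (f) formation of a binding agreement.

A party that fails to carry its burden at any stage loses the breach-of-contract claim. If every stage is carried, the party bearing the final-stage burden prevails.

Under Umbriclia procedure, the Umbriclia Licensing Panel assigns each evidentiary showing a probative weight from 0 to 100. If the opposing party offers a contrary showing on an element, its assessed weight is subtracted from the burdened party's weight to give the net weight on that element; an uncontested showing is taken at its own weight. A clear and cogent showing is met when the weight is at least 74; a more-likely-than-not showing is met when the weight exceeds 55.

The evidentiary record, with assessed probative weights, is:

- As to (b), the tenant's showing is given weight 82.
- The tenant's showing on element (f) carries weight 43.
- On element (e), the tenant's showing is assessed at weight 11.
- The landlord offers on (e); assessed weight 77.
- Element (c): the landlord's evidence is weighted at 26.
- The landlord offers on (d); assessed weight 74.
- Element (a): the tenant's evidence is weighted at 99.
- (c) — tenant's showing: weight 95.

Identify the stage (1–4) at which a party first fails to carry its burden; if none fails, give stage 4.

Stage 1 (tenant, a clear and cogent showing, weight is at least 74): (a) 99 ≥ 74 — meets; (b) 82 ≥ 74 — meets.
  Stage 1 is satisfied; the tenant continues to bear the burden.
Stage 2 (tenant, a more-likely-than-not showing, weight exceeds 55): (c) net 95−26=69 > 55 — meets.
  Stage 2 carried; the burden shifts to the landlord.
Stage 3 (landlord, a more-likely-than-not showing, weight exceeds 55): (d) 74 > 55 — meets; (e) net 77−11=66 > 55 — meets.
  All elements met. The burden passes to the tenant.
Stage 4 (tenant, a more-likely-than-not showing, weight exceeds 55): (f) 43 ≤ 55 — fails.
  Stage 4 not carried; the tenant fails its burden.
The landlord prevails.

stage 4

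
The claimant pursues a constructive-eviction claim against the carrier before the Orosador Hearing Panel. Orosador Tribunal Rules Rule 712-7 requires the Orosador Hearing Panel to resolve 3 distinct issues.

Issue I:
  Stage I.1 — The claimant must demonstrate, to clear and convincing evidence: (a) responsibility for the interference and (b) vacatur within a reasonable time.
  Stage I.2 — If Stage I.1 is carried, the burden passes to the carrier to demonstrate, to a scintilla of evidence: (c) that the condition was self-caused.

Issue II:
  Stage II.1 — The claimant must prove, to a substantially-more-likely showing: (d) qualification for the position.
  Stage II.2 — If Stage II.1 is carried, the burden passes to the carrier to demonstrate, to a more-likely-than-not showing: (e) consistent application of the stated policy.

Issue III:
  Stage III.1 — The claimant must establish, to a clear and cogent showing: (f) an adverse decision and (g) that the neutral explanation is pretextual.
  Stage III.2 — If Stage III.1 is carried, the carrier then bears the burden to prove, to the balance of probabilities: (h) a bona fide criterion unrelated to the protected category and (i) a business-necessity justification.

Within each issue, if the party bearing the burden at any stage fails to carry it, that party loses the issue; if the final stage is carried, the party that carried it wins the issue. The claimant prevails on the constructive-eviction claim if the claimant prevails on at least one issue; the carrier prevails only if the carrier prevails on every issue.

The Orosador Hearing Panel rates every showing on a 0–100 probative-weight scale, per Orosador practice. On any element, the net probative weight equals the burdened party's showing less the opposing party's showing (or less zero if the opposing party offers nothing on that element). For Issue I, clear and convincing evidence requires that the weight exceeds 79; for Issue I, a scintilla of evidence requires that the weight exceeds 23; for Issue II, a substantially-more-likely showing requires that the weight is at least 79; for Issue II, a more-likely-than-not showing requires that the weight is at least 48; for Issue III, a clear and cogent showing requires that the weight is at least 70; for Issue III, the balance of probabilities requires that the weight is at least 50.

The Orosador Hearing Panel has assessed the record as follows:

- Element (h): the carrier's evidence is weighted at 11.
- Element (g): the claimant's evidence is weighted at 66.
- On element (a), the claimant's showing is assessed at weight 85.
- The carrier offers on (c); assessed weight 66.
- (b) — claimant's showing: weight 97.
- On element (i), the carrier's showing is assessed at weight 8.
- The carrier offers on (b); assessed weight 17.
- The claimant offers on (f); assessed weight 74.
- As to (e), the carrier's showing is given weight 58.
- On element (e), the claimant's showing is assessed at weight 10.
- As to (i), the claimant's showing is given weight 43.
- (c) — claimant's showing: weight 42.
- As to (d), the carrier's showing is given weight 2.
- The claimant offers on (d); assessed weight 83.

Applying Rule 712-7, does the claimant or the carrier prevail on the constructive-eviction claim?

— Issue I —
At Stage I.1 the claimant must meet clear and convincing evidence (weight exceeds 79): on (a) the weight is 85, > 79, so (a) meets the standard; on (b) the weight is 97 less the opposing 17 gives net 80, which does exceed 79, so (b) meets the standard.
  All elements met. The burden passes to the carrier.
At Stage I.2 the carrier must meet a scintilla of evidence (weight exceeds 23): on (c) the weight is 66 less the opposing 42 gives net 24, which does exceed 23, so (c) meets the standard.
  The carrier carries the last stage.
All stages carried — the carrier prevails on this issue.
— Issue II —
Stage II.1 (claimant, a substantially-more-likely showing, weight is at least 79): (d) net 83−2=81 ≥ 79 — meets.
  Stage II.1 carried; the burden shifts to the carrier.
Stage II.2 (carrier, a more-likely-than-not showing, weight is at least 48): (e) net 58−10=48 ≥ 48 — meets.
  Stage II.2 carried; the final stage is satisfied.
With every stage satisfied, the carrier prevails on this issue.
— Issue III —
At Stage III.1 the claimant must meet a clear and cogent showing (weight is at least 70): on (f) the weight is 74, ≥ 70, so (f) meets the standard; on (g) the weight is 66, < 70, so (g) does not meet the standard.
  Not every element is met, so the claimant fails to carry Stage III.1.
So the carrier prevails on this issue.
Per-issue: Issue I → carrier; Issue II → carrier; Issue III → carrier. The claimant must prevail on at least one issue; overall, the carrier prevails.

carrier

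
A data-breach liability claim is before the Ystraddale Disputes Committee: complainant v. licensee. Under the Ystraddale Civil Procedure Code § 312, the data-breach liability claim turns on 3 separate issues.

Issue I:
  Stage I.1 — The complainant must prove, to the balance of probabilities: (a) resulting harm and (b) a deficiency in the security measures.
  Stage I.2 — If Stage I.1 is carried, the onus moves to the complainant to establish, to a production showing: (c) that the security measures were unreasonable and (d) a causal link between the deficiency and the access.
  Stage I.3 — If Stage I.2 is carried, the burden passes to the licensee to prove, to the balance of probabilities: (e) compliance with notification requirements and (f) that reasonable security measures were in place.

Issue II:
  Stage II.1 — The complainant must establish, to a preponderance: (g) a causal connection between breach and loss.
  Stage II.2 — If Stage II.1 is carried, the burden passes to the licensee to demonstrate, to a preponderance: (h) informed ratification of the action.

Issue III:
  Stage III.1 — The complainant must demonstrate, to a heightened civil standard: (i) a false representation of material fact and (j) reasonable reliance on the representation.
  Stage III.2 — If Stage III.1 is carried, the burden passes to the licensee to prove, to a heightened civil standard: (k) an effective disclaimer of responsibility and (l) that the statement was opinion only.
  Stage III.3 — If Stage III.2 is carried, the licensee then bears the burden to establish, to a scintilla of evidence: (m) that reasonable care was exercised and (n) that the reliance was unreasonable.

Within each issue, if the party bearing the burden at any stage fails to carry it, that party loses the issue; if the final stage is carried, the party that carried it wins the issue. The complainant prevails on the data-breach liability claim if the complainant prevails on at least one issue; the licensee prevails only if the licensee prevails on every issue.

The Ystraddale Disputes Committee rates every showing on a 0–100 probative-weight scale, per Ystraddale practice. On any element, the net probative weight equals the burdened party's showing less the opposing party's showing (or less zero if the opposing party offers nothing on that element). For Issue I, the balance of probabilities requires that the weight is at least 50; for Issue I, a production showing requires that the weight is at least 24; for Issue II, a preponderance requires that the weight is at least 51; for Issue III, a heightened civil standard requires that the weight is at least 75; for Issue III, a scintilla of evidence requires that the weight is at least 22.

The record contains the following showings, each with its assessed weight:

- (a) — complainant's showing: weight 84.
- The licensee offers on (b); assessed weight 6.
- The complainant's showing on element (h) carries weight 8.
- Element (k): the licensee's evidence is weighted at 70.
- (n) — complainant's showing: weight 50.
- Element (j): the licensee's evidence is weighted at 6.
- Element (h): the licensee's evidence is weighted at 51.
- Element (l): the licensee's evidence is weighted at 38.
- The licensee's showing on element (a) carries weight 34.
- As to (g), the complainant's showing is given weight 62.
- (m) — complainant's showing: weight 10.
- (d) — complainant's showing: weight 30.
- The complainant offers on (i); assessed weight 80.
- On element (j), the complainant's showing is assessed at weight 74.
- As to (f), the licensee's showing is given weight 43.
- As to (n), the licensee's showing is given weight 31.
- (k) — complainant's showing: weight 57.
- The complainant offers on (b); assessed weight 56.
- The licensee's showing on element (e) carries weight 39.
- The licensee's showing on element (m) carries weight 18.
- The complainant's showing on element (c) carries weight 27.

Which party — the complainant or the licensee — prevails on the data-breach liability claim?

complainant

— Issue I —
At Stage I.1 the complainant must meet the balance of probabilities (weight is at least 50): on (a) the weight is 84 less the opposing 34 gives net 50, ≥ 50, so (a) meets the standard; on (b) the weight is 56 less the opposing 6 gives net 50, ≥ 50, so (b) meets the standard.
  Stage I.1 is satisfied; the complainant continues to bear the burden.
At Stage I.2 the complainant must meet a production showing (weight is at least 24): on (c) the weight is 27, which does reach 24, so (c) meets the standard; on (d) the weight is 30, which does reach 24, so (d) meets the standard.
  Stage I.2 is satisfied; the onus moves to the licensee.
At Stage I.3 the licensee must meet the balance of probabilities (weight is at least 50): on (e) the weight is 39, which does not reach 50, so (e) does not meet the standard; on (f) the weight is 43, < 50, so (f) does not meet the standard.
  Stage I.3 not carried; the licensee fails its burden.
The complainant prevails on this issue.
— Issue II —
Stage II.1 (complainant, a preponderance, weight is at least 51): (g) 62 ≥ 51 — meets.
  Stage II.1 is satisfied; the onus moves to the licensee.
Stage II.2 (licensee, a preponderance, weight is at least 51): (h) net 51−8=43 < 51 — fails.
  Stage II.2 not carried; the licensee fails its burden.
The analysis ends at Stage II.2; the complainant prevails on this issue.
— Issue III —
Stage III.1 — burden on complainant; standard: a heightened civil standard (weight is at least 75).
    (i): 80 ≥ 75 [met]
    (j): 74 − 6 = 68 < 75 [not met]
  Not every element is met, so the complainant fails to carry Stage III.1.
The analysis ends at Stage III.1; the licensee prevails on this issue.
Per-issue: Issue I → complainant; Issue II → complainant; Issue III → licensee. The complainant must prevail on at least one issue; overall, the complainant prevails.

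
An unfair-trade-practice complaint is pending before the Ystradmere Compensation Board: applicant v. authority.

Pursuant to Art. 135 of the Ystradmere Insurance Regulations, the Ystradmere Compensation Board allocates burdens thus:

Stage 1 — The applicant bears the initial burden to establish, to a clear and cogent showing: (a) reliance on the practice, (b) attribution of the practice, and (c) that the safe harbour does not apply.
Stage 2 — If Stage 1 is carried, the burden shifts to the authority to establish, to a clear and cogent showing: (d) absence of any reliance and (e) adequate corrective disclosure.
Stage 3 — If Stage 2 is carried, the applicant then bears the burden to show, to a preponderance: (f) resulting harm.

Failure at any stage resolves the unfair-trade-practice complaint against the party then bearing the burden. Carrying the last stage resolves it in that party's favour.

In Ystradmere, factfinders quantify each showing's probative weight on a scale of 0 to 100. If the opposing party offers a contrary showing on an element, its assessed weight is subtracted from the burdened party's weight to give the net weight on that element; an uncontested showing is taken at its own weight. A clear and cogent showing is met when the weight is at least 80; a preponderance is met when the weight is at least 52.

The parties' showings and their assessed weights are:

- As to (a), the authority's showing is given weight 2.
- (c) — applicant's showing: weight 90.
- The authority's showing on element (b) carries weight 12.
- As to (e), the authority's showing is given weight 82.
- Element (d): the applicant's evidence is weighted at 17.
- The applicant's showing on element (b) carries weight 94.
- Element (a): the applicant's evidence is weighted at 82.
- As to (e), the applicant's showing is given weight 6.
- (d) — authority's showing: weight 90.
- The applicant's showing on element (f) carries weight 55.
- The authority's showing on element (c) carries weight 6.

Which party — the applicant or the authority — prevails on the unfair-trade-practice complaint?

applicant

At Stage 1 the applicant must meet a clear and cogent showing (weight is at least 80): on (a) the weight is 82 less the opposing 2 gives net 80, ≥ 80, so (a) meets the standard; on (b) the weight is 94 less the opposing 12 gives net 82, which does reach 80, so (b) meets the standard; on (c) the weight is 90 less the opposing 6 gives net 84, which does reach 80, so (c) meets the standard.
  All elements met. The burden passes to the authority.
At Stage 2 the authority must meet a clear and cogent showing (weight is at least 80): on (d) the weight is 90 less the opposing 17 gives net 73, which does not reach 80, so (d) does not meet the standard; on (e) the weight is 82 less the opposing 6 gives net 76, < 80, so (e) does not meet the standard.
  Stage 2 not carried; the authority fails its burden.
So the applicant prevails.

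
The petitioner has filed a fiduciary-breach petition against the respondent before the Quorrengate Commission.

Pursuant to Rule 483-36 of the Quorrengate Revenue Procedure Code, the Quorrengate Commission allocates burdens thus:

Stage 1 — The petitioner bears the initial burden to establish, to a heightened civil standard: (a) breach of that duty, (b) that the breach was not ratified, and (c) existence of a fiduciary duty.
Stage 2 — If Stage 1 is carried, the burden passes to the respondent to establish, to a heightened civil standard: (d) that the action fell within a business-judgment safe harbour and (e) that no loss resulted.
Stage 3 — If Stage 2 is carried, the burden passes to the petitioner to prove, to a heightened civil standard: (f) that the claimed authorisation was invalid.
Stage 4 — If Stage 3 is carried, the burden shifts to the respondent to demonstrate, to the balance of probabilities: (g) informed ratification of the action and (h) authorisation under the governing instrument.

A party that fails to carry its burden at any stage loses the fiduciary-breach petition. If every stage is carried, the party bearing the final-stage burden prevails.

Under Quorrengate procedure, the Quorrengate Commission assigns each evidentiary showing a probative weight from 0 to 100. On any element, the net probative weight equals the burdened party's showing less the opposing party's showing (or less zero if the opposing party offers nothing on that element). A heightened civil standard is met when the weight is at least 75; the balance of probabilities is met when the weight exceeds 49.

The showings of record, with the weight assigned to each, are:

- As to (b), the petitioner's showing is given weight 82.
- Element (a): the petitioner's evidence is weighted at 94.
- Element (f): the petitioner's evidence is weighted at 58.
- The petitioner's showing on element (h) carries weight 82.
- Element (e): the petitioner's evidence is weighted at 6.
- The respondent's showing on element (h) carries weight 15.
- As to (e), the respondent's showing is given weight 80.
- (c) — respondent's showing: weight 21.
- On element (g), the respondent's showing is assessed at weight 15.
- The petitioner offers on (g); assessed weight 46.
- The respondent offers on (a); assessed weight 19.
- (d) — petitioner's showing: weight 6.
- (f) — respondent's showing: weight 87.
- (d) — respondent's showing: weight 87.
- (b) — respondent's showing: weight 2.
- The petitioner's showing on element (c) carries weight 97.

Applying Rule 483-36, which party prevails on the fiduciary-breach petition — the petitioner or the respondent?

petitioner

Stage 1 (petitioner, a heightened civil standard, weight is at least 75): (a) net 94−19=75 ≥ 75 — meets; (b) net 82−2=80 ≥ 75 — meets; (c) net 97−21=76 ≥ 75 — meets.
  All elements met. The burden passes to the respondent.
Stage 2 (respondent, a heightened civil standard, weight is at least 75): (d) net 87−6=81 ≥ 75 — meets; (e) net 80−6=74 < 75 — fails.
  Stage 2 not carried; the respondent fails its burden.
The petitioner prevails.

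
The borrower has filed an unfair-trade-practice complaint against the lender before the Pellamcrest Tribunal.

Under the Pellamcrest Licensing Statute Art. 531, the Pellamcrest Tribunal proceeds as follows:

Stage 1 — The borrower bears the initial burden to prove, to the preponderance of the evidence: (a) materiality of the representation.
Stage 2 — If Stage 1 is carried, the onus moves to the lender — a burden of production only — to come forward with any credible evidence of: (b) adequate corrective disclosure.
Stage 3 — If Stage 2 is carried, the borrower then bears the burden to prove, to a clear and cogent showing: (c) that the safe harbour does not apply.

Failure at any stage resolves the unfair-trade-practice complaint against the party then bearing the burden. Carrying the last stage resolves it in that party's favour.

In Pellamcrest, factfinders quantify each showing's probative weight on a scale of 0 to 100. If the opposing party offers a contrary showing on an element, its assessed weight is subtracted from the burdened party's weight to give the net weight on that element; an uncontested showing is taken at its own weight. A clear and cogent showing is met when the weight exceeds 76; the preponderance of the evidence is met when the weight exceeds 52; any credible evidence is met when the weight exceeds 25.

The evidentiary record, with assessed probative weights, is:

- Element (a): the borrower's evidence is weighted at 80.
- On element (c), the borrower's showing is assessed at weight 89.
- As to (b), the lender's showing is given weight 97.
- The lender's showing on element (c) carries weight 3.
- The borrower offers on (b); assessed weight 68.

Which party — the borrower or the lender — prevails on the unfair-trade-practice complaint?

At Stage 1 the borrower must meet the preponderance of the evidence (weight exceeds 52): on (a) the weight is 80, which does exceed 52, so (a) meets the standard.
  All elements met. The burden passes to the lender.
At Stage 2 the lender must meet any credible evidence (weight exceeds 25): on (b) the weight is 97 less the opposing 68 gives net 29, > 25, so (b) meets the standard.
  Stage 2 carried; the burden shifts to the borrower.
At Stage 3 the borrower must meet a clear and cogent showing (weight exceeds 76): on (c) the weight is 89 less the opposing 3 gives net 86, which does exceed 76, so (c) meets the standard.
  The borrower carries the last stage.
All stages carried — the borrower prevails.

borrower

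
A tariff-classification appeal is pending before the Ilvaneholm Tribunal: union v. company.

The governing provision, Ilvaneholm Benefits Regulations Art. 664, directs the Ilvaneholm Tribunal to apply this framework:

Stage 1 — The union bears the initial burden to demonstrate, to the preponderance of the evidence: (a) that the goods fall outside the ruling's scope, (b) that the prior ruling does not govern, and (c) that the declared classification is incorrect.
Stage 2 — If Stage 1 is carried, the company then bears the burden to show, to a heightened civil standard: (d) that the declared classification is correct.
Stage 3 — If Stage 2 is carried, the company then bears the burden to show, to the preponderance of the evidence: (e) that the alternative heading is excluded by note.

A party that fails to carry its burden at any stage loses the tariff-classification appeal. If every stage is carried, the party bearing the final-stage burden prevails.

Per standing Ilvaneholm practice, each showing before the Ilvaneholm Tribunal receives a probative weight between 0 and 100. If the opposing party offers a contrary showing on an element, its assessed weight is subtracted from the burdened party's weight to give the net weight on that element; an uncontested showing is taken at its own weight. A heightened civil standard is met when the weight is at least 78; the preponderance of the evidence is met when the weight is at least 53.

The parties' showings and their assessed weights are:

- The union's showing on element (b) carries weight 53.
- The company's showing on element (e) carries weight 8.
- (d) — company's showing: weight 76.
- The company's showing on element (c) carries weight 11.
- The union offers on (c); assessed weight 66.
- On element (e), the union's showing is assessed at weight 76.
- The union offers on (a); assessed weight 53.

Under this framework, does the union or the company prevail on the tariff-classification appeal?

At Stage 1 the union must meet the preponderance of the evidence (weight is at least 53): on (a) the weight is 53, ≥ 53, so (a) meets the standard; on (b) the weight is 53, ≥ 53, so (b) meets the standard; on (c) the weight is 66 less the opposing 11 gives net 55, which does reach 53, so (c) meets the standard.
  Stage 1 carried; the burden shifts to the company.
At Stage 2 the company must meet a heightened civil standard (weight is at least 78): on (d) the weight is 76, < 78, so (d) does not meet the standard.
  Not every element is met, so the company fails to carry Stage 2.
The union prevails.

union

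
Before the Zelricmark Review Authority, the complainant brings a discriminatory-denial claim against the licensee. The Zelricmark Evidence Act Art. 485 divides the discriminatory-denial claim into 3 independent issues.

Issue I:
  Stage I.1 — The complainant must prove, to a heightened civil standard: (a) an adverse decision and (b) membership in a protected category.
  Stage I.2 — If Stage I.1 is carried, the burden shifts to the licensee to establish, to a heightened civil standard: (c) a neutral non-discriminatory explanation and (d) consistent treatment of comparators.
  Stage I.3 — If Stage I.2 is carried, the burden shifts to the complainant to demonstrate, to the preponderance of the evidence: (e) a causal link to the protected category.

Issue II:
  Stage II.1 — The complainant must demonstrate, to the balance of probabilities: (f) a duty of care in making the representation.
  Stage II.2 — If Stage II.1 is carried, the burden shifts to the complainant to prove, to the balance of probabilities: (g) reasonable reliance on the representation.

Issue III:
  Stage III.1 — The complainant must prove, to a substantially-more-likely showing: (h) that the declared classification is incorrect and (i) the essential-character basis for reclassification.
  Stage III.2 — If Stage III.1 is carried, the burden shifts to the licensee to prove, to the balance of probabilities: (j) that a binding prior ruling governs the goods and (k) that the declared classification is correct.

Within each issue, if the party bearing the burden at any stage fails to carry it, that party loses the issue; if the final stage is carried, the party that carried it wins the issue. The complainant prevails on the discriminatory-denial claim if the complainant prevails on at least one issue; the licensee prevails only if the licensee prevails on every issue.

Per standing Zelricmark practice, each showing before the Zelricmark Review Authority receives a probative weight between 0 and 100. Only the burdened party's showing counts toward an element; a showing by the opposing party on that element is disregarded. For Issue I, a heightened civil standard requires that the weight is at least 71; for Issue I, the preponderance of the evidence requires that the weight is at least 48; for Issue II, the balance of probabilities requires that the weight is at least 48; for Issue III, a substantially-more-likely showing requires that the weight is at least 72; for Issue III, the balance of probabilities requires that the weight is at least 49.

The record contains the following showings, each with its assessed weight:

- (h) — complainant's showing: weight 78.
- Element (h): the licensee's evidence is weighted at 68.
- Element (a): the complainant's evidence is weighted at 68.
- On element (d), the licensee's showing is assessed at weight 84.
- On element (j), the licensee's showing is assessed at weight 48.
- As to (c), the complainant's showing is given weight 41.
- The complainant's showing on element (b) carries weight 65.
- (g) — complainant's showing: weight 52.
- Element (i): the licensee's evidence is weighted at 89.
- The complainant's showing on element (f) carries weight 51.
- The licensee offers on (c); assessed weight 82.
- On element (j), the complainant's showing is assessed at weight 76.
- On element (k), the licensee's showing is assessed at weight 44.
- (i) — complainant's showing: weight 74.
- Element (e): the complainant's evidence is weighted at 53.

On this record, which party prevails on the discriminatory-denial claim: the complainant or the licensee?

— Issue I —
Stage I.1 — burden on complainant; standard: a heightened civil standard (weight is at least 71).
    (a): 68 < 71 [not met]
    (b): 65 < 71 [not met]
  The complainant does not carry Stage I.1.
The licensee prevails on this issue.
— Issue II —
Stage II.1 — burden on complainant; standard: the balance of probabilities (weight is at least 48).
    (f): 51 ≥ 48 [met]
  Stage II.1 carried; the burden remains with the complainant.
Stage II.2 — burden on complainant; standard: the balance of probabilities (weight is at least 48).
    (g): 52 ≥ 48 [met]
  The complainant carries the last stage.
With every stage satisfied, the complainant prevails on this issue.
— Issue III —
Stage III.1 (complainant, a substantially-more-likely showing, weight is at least 72): (h) 78 (licensee's 68 disregarded) ≥ 72 — meets; (i) 74 (licensee's 89 disregarded) ≥ 72 — meets.
  Stage III.1 carried; the burden shifts to the licensee.
Stage III.2 (licensee, the balance of probabilities, weight is at least 49): (j) 48 (complainant's 76 disregarded) < 49 — fails; (k) 44 < 49 — fails.
  The licensee does not carry Stage III.2.
The complainant prevails on this issue.
Per-issue: Issue I → licensee; Issue II → complainant; Issue III → complainant. The complainant must prevail on at least one issue; overall, the complainant prevails.

complainant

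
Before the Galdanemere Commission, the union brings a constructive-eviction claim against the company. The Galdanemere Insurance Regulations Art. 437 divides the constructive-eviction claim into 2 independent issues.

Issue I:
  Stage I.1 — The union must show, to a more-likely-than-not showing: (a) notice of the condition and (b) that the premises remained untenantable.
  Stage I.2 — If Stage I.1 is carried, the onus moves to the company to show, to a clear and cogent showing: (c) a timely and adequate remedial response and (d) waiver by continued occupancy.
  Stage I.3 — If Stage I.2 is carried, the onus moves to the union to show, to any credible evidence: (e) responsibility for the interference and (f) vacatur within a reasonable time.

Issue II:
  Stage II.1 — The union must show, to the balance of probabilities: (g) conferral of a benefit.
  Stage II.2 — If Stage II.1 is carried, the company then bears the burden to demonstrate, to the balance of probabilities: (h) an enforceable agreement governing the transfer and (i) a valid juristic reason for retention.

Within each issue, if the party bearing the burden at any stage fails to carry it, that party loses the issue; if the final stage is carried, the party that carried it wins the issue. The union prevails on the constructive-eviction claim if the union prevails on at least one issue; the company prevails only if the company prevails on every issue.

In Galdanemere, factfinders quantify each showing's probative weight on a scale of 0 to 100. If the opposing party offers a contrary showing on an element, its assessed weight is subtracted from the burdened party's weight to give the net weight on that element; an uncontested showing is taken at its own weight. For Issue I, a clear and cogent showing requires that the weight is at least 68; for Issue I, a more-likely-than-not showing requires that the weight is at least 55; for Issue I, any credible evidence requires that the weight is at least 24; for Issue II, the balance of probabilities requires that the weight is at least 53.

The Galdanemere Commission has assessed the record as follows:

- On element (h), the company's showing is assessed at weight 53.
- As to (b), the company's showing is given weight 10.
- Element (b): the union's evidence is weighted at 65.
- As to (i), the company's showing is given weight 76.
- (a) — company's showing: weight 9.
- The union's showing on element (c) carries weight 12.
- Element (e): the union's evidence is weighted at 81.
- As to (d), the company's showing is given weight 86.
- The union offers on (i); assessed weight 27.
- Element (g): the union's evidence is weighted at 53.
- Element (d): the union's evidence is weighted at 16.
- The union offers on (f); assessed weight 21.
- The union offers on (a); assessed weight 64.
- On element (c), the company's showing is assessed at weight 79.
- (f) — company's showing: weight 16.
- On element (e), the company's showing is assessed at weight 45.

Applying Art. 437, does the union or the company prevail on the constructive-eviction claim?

union

— Issue I —
At Stage I.1 the union must meet a more-likely-than-not showing (weight is at least 55): on (a) the weight is 64 less the opposing 9 gives net 55, which does reach 55, so (a) meets the standard; on (b) the weight is 65 less the opposing 10 gives net 55, which does reach 55, so (b) meets the standard.
  Stage I.1 carried; the burden shifts to the company.
At Stage I.2 the company must meet a clear and cogent showing (weight is at least 68): on (c) the weight is 79 less the opposing 12 gives net 67, which does not reach 68, so (c) does not meet the standard; on (d) the weight is 86 less the opposing 16 gives net 70, which does reach 68, so (d) meets the standard.
  The company does not carry Stage I.2.
So the union prevails on this issue.
— Issue II —
At Stage II.1 the union must meet the balance of probabilities (weight is at least 53): on (g) the weight is 53, which does reach 53, so (g) meets the standard.
  The union carries Stage II.1; the company now bears the burden.
At Stage II.2 the company must meet the balance of probabilities (weight is at least 53): on (h) the weight is 53, which does reach 53, so (h) meets the standard; on (i) the weight is 76 less the opposing 27 gives net 49, < 53, so (i) does not meet the standard.
  Stage II.2 not carried; the company fails its burden.
The union prevails on this issue.
Per-issue: Issue I → union; Issue II → union. The union must prevail on at least one issue; overall, the union prevails.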